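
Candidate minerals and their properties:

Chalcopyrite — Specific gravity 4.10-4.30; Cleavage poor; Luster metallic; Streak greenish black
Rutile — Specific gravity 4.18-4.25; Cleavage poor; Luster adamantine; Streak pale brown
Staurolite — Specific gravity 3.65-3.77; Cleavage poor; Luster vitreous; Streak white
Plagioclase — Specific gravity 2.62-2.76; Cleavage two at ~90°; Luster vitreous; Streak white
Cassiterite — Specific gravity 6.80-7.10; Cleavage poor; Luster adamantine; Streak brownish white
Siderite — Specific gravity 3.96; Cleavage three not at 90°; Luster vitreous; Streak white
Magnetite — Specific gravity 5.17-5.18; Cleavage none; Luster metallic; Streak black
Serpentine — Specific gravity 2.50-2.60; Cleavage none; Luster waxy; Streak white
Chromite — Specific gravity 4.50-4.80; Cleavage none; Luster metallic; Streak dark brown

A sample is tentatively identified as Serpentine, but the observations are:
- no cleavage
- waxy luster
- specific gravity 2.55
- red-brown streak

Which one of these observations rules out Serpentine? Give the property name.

No cleavage: Serpentine has cleavage none — consistent.
Waxy luster: Serpentine has waxy luster — consistent.
Specific gravity 2.55: Serpentine has SG 2.50-2.60 — consistent.
Red-brown streak: Serpentine has white streak — inconsistent.
The streak is the one property that does not fit.

streak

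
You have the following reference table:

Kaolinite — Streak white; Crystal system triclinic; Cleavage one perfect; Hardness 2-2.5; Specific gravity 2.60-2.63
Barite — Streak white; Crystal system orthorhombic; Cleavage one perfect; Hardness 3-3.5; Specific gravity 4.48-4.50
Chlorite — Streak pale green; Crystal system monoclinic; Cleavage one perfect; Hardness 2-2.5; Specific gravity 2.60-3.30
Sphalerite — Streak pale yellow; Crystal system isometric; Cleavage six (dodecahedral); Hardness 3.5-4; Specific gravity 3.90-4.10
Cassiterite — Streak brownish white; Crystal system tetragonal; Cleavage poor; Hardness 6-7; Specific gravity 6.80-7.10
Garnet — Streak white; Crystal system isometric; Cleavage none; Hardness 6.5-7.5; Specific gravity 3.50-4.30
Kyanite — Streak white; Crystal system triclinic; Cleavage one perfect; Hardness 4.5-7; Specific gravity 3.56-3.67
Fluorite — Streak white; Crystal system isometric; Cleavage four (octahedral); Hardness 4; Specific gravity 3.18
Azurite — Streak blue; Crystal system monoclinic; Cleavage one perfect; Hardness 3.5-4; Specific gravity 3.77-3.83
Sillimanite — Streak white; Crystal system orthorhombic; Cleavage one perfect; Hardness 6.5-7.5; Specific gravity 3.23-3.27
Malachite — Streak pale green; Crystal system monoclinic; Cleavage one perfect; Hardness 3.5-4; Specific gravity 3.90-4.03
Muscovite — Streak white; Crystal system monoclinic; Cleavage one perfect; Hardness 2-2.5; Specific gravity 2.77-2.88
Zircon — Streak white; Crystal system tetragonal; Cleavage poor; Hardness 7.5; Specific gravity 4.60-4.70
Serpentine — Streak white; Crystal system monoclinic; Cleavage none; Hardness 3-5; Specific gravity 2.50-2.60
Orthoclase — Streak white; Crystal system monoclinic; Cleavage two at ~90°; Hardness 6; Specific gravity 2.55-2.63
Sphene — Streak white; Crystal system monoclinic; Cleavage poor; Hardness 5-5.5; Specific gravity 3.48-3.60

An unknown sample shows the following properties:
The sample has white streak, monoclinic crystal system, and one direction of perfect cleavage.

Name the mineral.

Muscovite

White streak is inconsistent with Chlorite, Sphalerite, Cassiterite, Azurite, Malachite.
Monoclinic crystal system: only Muscovite, Serpentine, Orthoclase, Sphene remain.
One direction of perfect cleavage: leaves Muscovite.
Only Muscovite satisfies all observations.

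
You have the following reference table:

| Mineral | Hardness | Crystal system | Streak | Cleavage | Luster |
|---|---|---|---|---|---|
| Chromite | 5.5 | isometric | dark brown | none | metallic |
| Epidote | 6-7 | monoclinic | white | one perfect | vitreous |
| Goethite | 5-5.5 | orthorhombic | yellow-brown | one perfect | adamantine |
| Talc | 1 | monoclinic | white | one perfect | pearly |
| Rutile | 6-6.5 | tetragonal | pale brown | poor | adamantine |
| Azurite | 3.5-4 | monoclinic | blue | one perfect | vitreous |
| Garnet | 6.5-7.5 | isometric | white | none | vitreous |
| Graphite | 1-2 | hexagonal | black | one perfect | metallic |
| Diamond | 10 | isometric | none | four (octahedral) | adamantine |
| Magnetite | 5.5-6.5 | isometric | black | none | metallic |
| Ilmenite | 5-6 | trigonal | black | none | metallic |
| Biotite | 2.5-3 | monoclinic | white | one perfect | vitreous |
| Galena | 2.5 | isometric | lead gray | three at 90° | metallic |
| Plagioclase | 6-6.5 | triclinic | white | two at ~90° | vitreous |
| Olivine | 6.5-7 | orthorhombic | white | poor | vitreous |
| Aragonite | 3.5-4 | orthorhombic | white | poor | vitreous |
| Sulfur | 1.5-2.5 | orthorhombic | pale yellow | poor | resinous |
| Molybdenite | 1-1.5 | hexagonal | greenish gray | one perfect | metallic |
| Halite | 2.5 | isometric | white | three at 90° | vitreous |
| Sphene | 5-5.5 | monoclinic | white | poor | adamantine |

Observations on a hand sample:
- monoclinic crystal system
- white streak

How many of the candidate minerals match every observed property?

Monoclinic crystal system: narrows the field to Epidote, Talc, Azurite, Biotite, Sphene.
White streak excludes Azurite.
Consistent with every observation: Biotite, Epidote, Sphene, Talc.
That is 4 minerals.

4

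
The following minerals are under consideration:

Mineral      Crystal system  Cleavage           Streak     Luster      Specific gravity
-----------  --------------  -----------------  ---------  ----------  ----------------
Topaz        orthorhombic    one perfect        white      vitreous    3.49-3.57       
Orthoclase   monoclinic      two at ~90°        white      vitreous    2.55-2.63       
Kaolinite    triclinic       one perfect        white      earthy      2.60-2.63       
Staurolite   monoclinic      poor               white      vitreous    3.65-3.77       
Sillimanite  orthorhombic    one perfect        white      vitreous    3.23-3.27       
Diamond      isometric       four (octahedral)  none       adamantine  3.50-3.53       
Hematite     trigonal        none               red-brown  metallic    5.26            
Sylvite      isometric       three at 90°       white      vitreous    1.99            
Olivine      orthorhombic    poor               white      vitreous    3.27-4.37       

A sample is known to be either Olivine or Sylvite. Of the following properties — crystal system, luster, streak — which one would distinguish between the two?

crystal system

Crystal system: Olivine orthorhombic, Sylvite isometric — distinct.
Luster: both vitreous — identical.
Streak: both white — identical.
Crystal system is the diagnostic property here.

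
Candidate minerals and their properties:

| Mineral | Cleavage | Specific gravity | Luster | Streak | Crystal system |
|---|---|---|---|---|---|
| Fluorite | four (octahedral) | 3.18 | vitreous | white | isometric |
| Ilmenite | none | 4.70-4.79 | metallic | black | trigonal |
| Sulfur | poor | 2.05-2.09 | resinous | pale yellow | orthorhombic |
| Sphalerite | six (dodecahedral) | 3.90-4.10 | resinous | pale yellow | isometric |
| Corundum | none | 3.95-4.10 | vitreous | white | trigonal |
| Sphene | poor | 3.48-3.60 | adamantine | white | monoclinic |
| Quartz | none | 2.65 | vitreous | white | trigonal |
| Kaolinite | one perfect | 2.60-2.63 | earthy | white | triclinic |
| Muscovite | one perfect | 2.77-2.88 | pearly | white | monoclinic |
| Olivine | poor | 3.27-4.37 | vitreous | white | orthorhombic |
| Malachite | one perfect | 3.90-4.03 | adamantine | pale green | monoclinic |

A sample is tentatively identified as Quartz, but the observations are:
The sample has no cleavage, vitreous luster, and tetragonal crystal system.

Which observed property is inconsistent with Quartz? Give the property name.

crystal system

No cleavage: Quartz has cleavage none — agrees.
Vitreous luster: Quartz has vitreous luster — agrees.
Tetragonal crystal system: Quartz has trigonal system — outside the reference range.
Everything matches except the crystal system.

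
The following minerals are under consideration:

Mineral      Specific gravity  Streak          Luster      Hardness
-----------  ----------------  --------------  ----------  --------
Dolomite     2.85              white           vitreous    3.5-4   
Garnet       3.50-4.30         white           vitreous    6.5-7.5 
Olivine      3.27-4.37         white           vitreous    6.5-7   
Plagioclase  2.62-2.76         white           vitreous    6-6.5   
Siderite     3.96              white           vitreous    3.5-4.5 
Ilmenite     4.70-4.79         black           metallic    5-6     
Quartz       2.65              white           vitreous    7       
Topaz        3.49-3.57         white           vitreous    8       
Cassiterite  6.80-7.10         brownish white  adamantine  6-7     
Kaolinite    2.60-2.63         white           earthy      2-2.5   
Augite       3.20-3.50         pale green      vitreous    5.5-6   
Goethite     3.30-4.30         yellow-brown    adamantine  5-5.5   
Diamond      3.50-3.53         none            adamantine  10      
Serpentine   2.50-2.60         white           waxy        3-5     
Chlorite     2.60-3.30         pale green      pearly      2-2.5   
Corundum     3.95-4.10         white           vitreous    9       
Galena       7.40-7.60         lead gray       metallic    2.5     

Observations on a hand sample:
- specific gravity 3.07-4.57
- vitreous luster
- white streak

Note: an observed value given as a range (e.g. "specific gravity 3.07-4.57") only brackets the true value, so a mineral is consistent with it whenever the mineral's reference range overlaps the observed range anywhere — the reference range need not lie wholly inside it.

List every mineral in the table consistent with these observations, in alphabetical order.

Corundum, Garnet, Olivine, Siderite, Topaz

Specific gravity 3.07-4.57 — Garnet, Olivine, Siderite, Topaz, Augite, Goethite, Diamond, Chlorite, Corundum remain.
Vitreous luster rules out Goethite, Diamond, Chlorite.
White streak excludes Augite.
The minerals that satisfy all observations are Corundum, Garnet, Olivine, Siderite, Topaz.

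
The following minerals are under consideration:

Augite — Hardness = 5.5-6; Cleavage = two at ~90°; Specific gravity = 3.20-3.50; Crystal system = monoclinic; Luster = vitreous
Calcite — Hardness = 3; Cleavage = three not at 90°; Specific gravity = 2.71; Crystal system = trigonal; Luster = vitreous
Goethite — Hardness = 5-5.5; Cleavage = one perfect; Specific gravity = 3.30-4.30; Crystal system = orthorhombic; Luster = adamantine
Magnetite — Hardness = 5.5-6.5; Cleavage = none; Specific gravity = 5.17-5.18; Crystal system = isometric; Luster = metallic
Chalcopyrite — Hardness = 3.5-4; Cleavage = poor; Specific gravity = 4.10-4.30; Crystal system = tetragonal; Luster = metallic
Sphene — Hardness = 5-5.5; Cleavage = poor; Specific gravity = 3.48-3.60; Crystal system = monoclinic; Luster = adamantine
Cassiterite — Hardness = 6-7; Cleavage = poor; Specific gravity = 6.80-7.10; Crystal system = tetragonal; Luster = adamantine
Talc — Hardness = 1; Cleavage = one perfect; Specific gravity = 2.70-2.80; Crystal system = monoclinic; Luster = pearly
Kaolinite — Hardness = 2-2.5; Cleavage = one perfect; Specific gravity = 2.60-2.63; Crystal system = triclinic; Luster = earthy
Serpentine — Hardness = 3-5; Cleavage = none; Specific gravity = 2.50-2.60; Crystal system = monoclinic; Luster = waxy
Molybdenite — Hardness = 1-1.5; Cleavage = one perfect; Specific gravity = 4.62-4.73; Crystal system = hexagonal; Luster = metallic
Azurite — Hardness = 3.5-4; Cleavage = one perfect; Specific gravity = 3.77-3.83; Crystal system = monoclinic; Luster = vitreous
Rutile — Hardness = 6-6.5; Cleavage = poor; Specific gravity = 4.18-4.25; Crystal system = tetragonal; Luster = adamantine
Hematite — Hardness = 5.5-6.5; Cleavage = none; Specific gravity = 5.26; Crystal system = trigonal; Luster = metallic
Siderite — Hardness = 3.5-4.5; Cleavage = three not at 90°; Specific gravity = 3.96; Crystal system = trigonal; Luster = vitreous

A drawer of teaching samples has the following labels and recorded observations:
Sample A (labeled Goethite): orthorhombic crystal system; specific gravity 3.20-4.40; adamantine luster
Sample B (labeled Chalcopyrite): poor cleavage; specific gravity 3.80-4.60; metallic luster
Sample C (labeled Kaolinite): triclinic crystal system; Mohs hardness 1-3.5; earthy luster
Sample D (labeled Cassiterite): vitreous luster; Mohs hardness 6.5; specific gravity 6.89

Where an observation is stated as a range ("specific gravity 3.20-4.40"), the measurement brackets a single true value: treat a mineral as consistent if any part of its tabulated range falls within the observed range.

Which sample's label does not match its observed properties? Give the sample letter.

Sample A: observations are consistent with Goethite.
Sample B: observations are consistent with Chalcopyrite.
Sample C: observations are consistent with Kaolinite.
Sample D: vitreous luster is outside the reference for Cassiterite (adamantine luster) — mislabeled.
The mislabeled specimen is D.

D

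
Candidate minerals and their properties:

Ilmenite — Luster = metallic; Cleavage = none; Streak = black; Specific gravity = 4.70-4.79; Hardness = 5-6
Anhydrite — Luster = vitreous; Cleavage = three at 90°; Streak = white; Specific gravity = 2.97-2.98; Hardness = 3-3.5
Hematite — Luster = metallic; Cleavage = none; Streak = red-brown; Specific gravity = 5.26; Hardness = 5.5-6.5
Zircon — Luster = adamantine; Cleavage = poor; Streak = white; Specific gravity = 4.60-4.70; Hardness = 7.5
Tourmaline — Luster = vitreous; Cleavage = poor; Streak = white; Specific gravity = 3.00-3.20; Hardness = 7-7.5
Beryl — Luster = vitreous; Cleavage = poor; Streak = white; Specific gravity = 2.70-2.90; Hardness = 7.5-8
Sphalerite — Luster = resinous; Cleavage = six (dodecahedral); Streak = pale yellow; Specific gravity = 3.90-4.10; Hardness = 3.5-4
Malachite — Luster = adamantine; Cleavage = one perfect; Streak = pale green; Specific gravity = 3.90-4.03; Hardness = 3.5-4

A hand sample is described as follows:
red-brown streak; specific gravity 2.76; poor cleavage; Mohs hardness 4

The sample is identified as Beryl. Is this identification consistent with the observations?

Red-brown streak — Beryl has white streak; inconsistent.
Specific gravity 2.76 — consistent with Beryl (SG 2.70-2.90).
Poor cleavage — consistent with Beryl (cleavage poor).
Mohs hardness 4 — Beryl has hardness 7.5-8; inconsistent.
2 of the observed properties are inconsistent with Beryl.

No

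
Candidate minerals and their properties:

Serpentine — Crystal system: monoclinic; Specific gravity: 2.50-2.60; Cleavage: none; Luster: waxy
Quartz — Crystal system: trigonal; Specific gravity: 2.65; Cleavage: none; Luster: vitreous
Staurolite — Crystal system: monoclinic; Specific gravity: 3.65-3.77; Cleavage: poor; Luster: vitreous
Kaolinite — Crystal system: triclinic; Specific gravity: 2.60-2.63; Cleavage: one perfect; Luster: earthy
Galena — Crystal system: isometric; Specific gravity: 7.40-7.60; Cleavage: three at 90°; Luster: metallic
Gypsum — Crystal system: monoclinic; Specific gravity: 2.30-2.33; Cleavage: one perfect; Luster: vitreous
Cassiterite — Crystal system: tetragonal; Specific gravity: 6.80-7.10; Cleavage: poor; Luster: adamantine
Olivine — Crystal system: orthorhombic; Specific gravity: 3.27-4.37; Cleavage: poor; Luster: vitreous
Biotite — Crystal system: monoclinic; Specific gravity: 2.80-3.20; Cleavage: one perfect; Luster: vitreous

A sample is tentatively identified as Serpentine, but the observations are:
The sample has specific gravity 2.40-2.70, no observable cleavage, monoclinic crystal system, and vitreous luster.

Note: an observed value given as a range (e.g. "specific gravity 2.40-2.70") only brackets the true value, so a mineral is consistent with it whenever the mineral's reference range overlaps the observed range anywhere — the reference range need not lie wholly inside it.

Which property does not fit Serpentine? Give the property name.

Specific gravity 2.40-2.70: Serpentine has SG 2.50-2.60 — agrees.
No observable cleavage: Serpentine has cleavage none — agrees.
Monoclinic crystal system: Serpentine has monoclinic system — agrees.
Vitreous luster: Serpentine has waxy luster — does not match.
Only the luster is inconsistent.

luster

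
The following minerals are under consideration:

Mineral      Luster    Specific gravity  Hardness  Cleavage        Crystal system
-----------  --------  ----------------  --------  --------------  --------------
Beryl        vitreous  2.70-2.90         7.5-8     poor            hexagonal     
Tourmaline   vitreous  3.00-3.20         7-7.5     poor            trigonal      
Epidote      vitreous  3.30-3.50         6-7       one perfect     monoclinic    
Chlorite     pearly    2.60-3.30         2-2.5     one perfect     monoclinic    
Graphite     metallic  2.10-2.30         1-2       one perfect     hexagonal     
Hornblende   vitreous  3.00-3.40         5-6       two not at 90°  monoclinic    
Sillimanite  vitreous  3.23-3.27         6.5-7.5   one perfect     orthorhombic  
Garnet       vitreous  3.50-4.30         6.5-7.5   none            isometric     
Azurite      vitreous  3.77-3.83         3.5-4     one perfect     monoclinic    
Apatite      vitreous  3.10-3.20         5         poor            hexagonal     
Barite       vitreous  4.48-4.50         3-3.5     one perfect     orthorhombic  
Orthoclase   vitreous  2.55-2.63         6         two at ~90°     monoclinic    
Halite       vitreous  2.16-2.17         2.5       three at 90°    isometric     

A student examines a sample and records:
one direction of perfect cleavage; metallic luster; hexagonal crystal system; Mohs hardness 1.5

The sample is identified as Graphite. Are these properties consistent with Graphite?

One direction of perfect cleavage — is consistent with Graphite (cleavage one perfect).
Metallic luster — is consistent with Graphite (metallic luster).
Hexagonal crystal system — is consistent with Graphite (hexagonal system).
Mohs hardness 1.5 — is consistent with Graphite (hardness 1-2).
All observations are consistent with the tabulated values for Graphite.

Yes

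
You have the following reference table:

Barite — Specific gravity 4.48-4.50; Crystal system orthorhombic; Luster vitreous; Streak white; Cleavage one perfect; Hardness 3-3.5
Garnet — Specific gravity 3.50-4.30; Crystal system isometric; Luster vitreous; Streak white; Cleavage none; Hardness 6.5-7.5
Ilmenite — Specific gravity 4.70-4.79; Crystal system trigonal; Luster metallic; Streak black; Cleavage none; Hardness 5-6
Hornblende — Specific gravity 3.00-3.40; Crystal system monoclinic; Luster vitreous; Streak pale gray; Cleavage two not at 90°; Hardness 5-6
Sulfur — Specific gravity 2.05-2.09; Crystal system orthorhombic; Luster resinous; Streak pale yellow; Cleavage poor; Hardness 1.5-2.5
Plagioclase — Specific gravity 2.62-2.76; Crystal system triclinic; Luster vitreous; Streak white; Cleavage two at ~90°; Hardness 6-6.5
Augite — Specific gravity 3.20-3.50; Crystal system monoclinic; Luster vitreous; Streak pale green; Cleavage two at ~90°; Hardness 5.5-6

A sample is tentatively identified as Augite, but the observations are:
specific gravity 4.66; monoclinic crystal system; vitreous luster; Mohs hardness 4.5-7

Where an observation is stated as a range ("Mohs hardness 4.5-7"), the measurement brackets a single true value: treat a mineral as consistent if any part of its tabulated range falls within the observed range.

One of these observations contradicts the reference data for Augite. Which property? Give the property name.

specific gravity

Specific gravity 4.66: Augite has SG 3.20-3.50 — does not match.
Monoclinic crystal system: Augite has monoclinic system — consistent.
Vitreous luster: Augite has vitreous luster — consistent.
Mohs hardness 4.5-7: Augite has hardness 5.5-6 — consistent.
The specific gravity is the one property that does not fit.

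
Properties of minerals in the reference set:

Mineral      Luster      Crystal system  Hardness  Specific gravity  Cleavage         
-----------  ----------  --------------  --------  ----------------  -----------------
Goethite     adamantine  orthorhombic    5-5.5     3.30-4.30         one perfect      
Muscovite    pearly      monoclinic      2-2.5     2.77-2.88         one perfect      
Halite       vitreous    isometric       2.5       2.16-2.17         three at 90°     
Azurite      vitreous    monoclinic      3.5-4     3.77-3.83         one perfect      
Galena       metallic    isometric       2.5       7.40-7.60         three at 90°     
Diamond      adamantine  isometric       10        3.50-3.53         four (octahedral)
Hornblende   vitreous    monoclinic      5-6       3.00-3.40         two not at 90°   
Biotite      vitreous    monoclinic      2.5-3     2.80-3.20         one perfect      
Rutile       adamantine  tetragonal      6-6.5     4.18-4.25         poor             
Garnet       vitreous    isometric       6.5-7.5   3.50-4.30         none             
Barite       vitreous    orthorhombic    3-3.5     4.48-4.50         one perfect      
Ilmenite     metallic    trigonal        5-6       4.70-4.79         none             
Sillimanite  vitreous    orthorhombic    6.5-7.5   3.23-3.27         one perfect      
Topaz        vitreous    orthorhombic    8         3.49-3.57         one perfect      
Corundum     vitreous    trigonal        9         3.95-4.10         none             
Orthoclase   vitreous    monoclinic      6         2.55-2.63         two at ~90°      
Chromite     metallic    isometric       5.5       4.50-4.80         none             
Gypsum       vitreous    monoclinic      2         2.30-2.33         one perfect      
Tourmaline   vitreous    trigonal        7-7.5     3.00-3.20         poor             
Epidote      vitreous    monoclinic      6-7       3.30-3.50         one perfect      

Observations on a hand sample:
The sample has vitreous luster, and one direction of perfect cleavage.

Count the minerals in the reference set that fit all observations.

Vitreous luster: narrows the field to Halite, Azurite, Hornblende, Biotite, Garnet, Barite, Sillimanite, Topaz, Corundum, Orthoclase, Gypsum, Tourmaline, Epidote.
One direction of perfect cleavage excludes Halite, Hornblende, Garnet, Corundum, Orthoclase, Tourmaline.
The minerals that satisfy all observations are Azurite, Barite, Biotite, Epidote, Gypsum, Sillimanite, Topaz.
That is 7 minerals.

7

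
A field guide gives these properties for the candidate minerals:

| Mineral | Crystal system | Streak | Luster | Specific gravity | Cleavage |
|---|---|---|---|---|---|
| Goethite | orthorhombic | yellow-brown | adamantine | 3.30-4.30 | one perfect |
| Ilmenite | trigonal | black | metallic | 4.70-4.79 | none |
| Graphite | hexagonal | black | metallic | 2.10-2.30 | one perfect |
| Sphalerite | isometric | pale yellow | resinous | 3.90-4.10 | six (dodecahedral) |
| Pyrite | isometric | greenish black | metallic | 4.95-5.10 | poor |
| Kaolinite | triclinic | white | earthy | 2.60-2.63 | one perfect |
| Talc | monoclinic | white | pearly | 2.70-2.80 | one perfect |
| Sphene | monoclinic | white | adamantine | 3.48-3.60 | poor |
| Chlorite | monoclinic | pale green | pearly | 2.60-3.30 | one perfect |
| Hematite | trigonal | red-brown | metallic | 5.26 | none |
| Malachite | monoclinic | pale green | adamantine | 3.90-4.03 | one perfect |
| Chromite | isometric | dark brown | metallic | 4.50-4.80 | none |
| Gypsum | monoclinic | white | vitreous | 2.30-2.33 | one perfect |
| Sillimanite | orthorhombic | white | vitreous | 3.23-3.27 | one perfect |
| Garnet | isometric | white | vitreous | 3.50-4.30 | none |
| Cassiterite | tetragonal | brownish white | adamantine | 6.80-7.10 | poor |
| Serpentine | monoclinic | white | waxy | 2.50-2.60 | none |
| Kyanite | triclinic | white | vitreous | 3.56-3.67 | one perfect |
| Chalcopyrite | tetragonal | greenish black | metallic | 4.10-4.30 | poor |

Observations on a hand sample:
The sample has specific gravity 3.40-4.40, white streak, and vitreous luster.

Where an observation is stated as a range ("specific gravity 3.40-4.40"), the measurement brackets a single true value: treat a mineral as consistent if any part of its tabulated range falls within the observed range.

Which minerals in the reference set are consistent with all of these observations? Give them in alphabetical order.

Garnet, Kyanite

Specific gravity 3.40-4.40 — narrows the field to Goethite, Sphalerite, Sphene, Malachite, Garnet, Kyanite, Chalcopyrite.
White streak — narrows the field to Sphene, Garnet, Kyanite.
Vitreous luster excludes Sphene.
Remaining candidates: Garnet, Kyanite.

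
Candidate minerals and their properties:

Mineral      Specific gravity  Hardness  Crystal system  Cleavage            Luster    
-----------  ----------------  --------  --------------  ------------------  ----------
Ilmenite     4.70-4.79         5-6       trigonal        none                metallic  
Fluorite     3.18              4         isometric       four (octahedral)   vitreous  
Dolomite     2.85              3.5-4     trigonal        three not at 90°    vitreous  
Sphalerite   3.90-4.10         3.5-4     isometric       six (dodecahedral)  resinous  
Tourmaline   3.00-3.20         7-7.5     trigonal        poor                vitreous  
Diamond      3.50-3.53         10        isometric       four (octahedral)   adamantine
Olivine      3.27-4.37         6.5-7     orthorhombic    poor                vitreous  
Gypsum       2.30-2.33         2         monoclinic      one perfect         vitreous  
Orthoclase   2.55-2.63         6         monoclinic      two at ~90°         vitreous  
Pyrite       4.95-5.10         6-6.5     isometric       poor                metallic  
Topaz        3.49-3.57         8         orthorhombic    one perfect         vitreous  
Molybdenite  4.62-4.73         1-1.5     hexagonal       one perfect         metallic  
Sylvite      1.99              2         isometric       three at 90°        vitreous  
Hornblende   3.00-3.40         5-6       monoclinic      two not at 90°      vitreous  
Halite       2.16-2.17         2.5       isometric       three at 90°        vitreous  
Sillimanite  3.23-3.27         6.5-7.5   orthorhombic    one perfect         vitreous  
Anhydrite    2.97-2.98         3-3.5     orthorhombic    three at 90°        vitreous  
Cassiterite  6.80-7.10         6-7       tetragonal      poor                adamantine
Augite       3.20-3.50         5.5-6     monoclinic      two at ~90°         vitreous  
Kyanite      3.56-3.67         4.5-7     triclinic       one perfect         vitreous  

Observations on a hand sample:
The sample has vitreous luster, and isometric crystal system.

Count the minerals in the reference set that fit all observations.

3

Vitreous luster excludes Ilmenite, Sphalerite, Diamond, Pyrite, Molybdenite, Cassiterite.
Isometric crystal system: leaves Fluorite, Sylvite, Halite.
The minerals that satisfy all observations are Fluorite, Halite, Sylvite.
That is 3 minerals.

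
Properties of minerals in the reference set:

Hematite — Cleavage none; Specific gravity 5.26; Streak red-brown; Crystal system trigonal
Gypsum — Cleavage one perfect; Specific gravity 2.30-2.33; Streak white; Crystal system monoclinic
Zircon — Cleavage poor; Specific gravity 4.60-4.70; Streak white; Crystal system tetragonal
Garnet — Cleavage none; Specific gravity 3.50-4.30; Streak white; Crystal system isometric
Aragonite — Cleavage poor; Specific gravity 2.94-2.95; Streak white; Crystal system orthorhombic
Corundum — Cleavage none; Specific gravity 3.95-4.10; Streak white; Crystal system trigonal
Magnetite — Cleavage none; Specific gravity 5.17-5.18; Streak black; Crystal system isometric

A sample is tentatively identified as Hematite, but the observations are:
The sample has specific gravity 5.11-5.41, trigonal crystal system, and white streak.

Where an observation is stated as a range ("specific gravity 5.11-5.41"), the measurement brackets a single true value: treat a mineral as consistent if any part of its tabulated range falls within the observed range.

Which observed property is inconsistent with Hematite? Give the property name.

Specific gravity 5.11-5.41: Hematite has SG 5.26 — within range.
Trigonal crystal system: Hematite has trigonal system — within range.
White streak: Hematite has red-brown streak — does not match.
The streak is the one property that does not fit.

streak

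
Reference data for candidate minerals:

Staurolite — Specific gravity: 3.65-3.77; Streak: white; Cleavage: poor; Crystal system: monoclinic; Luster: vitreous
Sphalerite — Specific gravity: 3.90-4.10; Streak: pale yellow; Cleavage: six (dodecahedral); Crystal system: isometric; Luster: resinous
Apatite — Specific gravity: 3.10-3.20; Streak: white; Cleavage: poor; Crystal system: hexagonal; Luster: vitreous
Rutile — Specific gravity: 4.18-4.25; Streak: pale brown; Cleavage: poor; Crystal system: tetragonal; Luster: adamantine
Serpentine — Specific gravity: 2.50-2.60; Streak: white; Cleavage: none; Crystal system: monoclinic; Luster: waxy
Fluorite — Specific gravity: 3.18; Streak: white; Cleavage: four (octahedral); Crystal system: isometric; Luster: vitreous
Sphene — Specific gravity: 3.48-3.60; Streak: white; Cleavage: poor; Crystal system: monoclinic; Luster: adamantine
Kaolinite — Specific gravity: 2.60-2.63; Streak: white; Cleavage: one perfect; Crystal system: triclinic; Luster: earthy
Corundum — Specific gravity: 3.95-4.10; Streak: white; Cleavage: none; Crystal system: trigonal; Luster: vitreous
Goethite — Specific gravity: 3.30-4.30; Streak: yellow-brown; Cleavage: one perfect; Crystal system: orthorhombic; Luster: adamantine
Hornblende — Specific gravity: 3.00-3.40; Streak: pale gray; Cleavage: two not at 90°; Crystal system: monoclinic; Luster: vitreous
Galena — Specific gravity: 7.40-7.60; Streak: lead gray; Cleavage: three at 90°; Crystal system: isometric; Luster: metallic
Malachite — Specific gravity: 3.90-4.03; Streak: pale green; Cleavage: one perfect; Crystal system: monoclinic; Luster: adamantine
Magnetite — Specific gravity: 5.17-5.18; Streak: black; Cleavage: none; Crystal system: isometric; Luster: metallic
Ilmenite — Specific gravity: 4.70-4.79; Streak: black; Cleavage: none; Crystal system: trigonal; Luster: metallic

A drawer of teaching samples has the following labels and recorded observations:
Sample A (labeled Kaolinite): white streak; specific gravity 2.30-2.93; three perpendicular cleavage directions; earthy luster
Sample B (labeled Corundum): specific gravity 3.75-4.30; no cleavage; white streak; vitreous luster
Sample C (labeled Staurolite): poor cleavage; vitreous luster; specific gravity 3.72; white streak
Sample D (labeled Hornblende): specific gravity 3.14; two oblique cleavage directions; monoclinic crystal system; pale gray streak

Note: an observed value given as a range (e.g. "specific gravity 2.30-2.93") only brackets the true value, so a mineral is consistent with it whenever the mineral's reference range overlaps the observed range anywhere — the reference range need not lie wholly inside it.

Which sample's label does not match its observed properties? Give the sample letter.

Sample A: Kaolinite has cleavage one perfect, but the record shows three perpendicular cleavage directions — this label is wrong.
Sample B: every observation is compatible with the reference values for Corundum.
Sample C: every observation is compatible with the reference values for Staurolite.
Sample D: every observation is compatible with the reference values for Hornblende.
The mislabeled specimen is A.

A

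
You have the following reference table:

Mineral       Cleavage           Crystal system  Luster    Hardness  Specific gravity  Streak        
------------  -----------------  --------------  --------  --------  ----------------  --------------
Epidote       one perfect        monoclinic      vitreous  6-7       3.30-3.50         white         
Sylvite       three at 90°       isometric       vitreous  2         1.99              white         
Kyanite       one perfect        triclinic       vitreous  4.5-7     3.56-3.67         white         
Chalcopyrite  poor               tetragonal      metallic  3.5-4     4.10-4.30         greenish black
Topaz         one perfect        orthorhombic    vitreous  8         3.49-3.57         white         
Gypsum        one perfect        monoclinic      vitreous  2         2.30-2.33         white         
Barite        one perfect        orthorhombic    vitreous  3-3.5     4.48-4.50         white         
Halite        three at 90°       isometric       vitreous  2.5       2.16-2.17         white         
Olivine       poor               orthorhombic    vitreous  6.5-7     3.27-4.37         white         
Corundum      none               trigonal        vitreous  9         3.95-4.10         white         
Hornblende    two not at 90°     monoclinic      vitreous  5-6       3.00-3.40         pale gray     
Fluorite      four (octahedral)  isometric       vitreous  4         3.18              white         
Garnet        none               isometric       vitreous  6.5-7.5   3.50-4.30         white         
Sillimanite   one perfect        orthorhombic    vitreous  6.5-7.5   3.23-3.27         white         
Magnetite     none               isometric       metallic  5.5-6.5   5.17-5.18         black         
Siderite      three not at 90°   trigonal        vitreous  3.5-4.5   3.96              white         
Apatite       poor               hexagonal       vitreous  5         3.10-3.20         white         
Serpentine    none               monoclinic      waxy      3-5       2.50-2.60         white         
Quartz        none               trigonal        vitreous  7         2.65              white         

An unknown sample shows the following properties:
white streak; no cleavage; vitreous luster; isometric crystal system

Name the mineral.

Garnet

White streak excludes Chalcopyrite, Hornblende, Magnetite.
No cleavage — leaves Corundum, Garnet, Serpentine, Quartz.
Vitreous luster excludes Serpentine.
Isometric crystal system — only Garnet remains.
Only Garnet satisfies all observations.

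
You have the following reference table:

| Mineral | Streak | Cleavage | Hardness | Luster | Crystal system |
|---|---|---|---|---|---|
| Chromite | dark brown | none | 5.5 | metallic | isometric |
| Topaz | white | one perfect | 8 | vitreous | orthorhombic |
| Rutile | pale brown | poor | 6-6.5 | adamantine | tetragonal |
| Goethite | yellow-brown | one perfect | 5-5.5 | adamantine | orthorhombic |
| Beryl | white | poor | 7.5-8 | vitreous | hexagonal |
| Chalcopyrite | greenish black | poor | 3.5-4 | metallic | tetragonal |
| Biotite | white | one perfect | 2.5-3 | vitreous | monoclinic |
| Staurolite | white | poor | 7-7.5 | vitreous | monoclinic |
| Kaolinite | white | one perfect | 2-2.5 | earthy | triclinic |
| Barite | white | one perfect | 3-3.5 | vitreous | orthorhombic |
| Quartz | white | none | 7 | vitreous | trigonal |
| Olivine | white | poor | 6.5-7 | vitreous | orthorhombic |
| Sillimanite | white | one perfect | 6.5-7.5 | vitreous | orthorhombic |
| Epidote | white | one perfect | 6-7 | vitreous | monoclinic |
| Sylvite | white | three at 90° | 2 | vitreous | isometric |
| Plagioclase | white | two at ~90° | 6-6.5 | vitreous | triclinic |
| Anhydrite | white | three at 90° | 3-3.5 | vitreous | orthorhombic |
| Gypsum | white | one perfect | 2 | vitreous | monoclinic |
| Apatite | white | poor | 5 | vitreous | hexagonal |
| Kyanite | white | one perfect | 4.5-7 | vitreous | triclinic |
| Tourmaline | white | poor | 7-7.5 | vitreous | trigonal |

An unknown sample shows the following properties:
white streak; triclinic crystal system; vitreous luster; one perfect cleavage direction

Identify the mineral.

Kyanite

White streak is inconsistent with Chromite, Rutile, Goethite, Chalcopyrite.
Triclinic crystal system: Kaolinite, Plagioclase, Kyanite remain.
Vitreous luster rules out Kaolinite.
One perfect cleavage direction eliminates Plagioclase.
Kyanite is the sole remaining match.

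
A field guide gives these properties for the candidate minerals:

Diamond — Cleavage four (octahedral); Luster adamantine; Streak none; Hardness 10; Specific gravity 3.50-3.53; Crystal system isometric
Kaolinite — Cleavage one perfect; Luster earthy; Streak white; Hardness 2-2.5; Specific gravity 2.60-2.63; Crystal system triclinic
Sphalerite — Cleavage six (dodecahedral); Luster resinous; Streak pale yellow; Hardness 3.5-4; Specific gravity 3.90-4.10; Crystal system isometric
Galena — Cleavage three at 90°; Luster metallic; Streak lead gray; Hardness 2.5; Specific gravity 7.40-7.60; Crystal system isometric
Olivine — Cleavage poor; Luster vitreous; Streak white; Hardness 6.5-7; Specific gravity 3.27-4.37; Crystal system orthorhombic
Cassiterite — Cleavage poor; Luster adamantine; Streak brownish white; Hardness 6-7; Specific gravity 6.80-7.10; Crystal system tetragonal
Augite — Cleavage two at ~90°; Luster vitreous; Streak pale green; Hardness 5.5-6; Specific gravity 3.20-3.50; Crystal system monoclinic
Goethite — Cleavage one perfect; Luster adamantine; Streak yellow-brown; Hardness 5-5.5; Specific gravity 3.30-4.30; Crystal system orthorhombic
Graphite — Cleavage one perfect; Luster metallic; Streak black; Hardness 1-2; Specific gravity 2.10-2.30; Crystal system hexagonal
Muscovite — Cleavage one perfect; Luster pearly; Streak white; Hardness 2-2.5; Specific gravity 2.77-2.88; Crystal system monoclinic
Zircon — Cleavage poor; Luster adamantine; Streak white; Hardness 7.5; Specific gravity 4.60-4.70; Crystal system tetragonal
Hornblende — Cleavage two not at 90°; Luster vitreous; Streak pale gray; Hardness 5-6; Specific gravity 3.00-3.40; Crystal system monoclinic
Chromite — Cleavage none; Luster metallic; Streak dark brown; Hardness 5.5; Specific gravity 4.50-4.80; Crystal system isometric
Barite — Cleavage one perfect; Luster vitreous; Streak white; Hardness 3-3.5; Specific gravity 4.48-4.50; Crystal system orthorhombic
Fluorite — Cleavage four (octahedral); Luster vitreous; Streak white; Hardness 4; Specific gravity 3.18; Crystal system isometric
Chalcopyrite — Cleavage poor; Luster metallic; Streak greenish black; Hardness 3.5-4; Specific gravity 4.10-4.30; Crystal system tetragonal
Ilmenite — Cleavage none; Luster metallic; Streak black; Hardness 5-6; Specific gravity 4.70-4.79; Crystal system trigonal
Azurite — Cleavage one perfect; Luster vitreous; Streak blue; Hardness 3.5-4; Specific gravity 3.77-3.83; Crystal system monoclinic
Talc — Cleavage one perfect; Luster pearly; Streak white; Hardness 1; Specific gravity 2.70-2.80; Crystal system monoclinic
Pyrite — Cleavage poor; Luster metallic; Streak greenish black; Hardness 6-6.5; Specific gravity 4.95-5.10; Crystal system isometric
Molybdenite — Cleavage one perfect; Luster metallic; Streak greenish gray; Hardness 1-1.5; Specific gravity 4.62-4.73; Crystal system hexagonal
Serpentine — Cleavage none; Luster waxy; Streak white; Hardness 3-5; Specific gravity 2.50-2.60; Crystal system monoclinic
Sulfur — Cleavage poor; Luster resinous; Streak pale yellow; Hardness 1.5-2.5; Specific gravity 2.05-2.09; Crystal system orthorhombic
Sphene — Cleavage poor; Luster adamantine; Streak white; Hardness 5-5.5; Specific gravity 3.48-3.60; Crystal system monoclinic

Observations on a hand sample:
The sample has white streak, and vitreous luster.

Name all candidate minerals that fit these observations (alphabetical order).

Barite, Fluorite, Olivine

White streak — leaves Kaolinite, Olivine, Muscovite, Zircon, Barite, Fluorite, Talc, Serpentine, Sphene.
Vitreous luster — only Olivine, Barite, Fluorite remain.
Consistent with every observation: Barite, Fluorite, Olivine.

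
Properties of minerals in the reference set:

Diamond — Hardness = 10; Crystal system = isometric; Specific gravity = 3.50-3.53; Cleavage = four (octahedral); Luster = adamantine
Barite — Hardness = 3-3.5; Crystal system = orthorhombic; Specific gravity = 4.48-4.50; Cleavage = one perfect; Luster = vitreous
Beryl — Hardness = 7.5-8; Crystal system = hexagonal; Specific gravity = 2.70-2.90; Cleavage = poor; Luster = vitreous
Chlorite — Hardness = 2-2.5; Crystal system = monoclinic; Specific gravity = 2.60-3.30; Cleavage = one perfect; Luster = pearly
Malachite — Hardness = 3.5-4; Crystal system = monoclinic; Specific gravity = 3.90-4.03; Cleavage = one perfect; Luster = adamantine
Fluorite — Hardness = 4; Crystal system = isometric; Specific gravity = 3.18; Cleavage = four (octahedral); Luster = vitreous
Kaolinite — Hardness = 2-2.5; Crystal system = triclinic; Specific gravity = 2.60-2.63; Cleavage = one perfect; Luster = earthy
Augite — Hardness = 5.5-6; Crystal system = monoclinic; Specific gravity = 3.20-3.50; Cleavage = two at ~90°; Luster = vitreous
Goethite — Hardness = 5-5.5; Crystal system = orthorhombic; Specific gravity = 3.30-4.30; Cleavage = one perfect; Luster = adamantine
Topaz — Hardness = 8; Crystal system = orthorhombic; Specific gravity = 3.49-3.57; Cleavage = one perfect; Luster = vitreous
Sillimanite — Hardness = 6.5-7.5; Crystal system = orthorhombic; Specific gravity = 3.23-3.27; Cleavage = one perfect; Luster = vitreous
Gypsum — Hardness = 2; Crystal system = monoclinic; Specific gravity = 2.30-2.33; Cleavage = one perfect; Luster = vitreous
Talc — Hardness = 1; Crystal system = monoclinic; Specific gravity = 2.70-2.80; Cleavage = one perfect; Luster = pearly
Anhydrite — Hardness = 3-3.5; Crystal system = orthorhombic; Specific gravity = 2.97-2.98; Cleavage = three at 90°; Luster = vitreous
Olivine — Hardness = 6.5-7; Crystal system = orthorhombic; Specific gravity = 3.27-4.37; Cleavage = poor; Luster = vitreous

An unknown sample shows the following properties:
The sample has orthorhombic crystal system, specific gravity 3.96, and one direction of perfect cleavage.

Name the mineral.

Goethite

Orthorhombic crystal system: leaves Barite, Goethite, Topaz, Sillimanite, Anhydrite, Olivine.
Specific gravity 3.96: narrows the field to Goethite, Olivine.
One direction of perfect cleavage eliminates Olivine.
Only Goethite satisfies all observations.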